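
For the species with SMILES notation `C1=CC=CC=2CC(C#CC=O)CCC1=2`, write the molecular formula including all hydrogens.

Heavy atoms from the SMILES: 13 C, 1 O.
Implicit hydrogens by atom environment:
  4 × C (aromatic): 1 H each → 4
  3 × C: 2 H each → 6
  2 × C: 1 H each → 2
  2 × C (aromatic): no H
  2 × C: no H
  1 × O: no H
  Total hydrogens = 12.
Molecular formula: C13H12O

C13H12O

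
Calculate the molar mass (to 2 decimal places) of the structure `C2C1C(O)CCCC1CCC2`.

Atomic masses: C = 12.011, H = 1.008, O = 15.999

154.25

Molecular formula: C10H18O.
M = 10×12.011 + 18×1.008 + 1×15.999 = 154.25 g/mol.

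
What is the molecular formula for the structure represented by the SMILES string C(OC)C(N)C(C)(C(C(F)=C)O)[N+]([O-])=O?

C8H15FN2O4

Heavy atoms from the SMILES: 8 C, 1 F, 2 N, 4 O.
Implicit hydrogens by atom environment:
  2 × C: 3 H each → 6
  2 × C: 2 H each → 4
  2 × C: 1 H each → 2
  2 × C: no H
  2 × O: no H
  1 × F: no H
  1 × N: 2 H
  1 × N (charge +1): no H
  1 × O: 1 H
  1 × O (charge -1): no H
  Total hydrogens = 15.
Molecular formula: C8H15FN2O4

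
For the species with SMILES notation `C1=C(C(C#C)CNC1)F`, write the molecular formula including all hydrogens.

Heavy atoms from the SMILES: 7 C, 1 F, 1 N.
Implicit hydrogens by atom environment:
  3 × C: 1 H each → 3
  2 × C: 2 H each → 4
  2 × C: no H
  1 × F: no H
  1 × N: 1 H
  Total hydrogens = 8.
Molecular formula: C7H8FN

C7H8FN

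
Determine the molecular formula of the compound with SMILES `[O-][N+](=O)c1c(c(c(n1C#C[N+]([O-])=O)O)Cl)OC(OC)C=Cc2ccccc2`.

C16H12ClN3O7

Heavy atoms from the SMILES: 16 C, 1 Cl, 3 N, 7 O.
Implicit hydrogens by atom environment:
  5 × C (aromatic): 1 H each → 5
  5 × C (aromatic): no H
  4 × O: no H
  3 × C: 1 H each → 3
  2 × C: no H
  2 × N (charge +1): no H
  2 × O (charge -1): no H
  1 × C: 3 H
  1 × Cl: no H
  1 × N (aromatic): no H
  1 × O: 1 H
  Total hydrogens = 12.
Molecular formula: C16H12ClN3O7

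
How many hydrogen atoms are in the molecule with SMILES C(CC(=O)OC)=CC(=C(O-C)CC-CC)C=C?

22

Hydrogens are implicit in SMILES; fill each atom to its normal valence:
  5 × C: 2 H each → 10
  3 × C: 3 H each → 9
  3 × C: 1 H each → 3
  3 × C: no H
  3 × O: no H
  Total hydrogens = 22.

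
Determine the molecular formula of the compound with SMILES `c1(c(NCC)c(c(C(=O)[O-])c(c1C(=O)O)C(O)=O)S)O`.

Heavy atoms from the SMILES: 11 C, 1 N, 7 O, 1 S.
Implicit hydrogens by atom environment:
  6 × C (aromatic): no H
  3 × C: no H
  3 × O: 1 H each → 3
  3 × O: no H
  1 × C: 3 H
  1 × C: 2 H
  1 × N: 1 H
  1 × O (charge -1): no H
  1 × S: 1 H
  Total hydrogens = 10.
Net charge -1.
Molecular formula: C11H10NO7S-

C11H10NO7S-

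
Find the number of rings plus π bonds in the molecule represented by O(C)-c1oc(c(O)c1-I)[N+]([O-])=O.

Molecular formula from the SMILES: C5H4INO5.
DoU = (2C + 2 + N − H − X)/2 = (2·5 + 2 + 1 − 4 − 1)/2 = 8/2 = 4.
(Structurally: 1 ring(s) + 3 π bond(s) = 4.)

4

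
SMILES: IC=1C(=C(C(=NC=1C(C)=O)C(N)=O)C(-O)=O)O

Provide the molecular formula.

C9H7IN2O5

Heavy atoms from the SMILES: 9 C, 1 I, 2 N, 5 O.
Implicit hydrogens by atom environment:
  5 × C (aromatic): no H
  3 × C: no H
  3 × O: no H
  2 × O: 1 H each → 2
  1 × C: 3 H
  1 × I: no H
  1 × N: 2 H
  1 × N (aromatic): no H
  Total hydrogens = 7.
Molecular formula: C9H7IN2O5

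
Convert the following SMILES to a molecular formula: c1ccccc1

C6H6

Heavy atoms from the SMILES: 6 C.
Implicit hydrogens by atom environment:
  6 × C (aromatic): 1 H each → 6
  Total hydrogens = 6.
Molecular formula: C6H6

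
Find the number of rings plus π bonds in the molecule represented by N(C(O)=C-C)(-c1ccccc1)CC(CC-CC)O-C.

5

Molecular formula from the SMILES: C16H25NO2.
DoU = (2C + 2 + N − H − X)/2 = (2·16 + 2 + 1 − 25 − 0)/2 = 10/2 = 5.
(Structurally: 1 ring(s) + 4 π bond(s) = 5.)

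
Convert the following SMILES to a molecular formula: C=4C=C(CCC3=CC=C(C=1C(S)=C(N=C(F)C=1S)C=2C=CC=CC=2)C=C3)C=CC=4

Heavy atoms from the SMILES: 25 C, 1 F, 1 N, 2 S.
Implicit hydrogens by atom environment:
  14 × C (aromatic): 1 H each → 14
  9 × C (aromatic): no H
  2 × C: 2 H each → 4
  2 × S: 1 H each → 2
  1 × F: no H
  1 × N (aromatic): no H
  Total hydrogens = 20.
Molecular formula: C25H20FNS2

C25H20FNS2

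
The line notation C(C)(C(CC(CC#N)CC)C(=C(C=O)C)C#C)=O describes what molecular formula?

C15H19NO2

Heavy atoms from the SMILES: 15 C, 1 N, 2 O.
Implicit hydrogens by atom environment:
  5 × C: no H
  4 × C: 1 H each → 4
  3 × C: 3 H each → 9
  3 × C: 2 H each → 6
  2 × O: no H
  1 × N: no H
  Total hydrogens = 19.
Molecular formula: C15H19NO2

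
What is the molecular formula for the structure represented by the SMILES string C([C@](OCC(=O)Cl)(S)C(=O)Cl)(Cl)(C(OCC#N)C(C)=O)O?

Heavy atoms from the SMILES: 10 C, 3 Cl, 1 N, 6 O, 1 S.
Implicit hydrogens by atom environment:
  6 × C: no H
  5 × O: no H
  3 × Cl: no H
  2 × C: 2 H each → 4
  1 × C: 3 H
  1 × C: 1 H
  1 × N: no H
  1 × O: 1 H
  1 × S: 1 H
  Total hydrogens = 10.
Molecular formula: C10H10Cl3NO6S

C10H10Cl3NO6S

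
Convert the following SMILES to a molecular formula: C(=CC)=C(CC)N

Heavy atoms from the SMILES: 6 C, 1 N.
Implicit hydrogens by atom environment:
  2 × C: 3 H each → 6
  2 × C: no H
  1 × C: 2 H
  1 × C: 1 H
  1 × N: 2 H
  Total hydrogens = 11.
Molecular formula: C6H11N

C6H11N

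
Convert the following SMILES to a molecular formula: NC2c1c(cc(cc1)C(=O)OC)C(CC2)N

Heavy atoms from the SMILES: 12 C, 2 N, 2 O.
Implicit hydrogens by atom environment:
  3 × C (aromatic): 1 H each → 3
  3 × C (aromatic): no H
  2 × C: 2 H each → 4
  2 × C: 1 H each → 2
  2 × N: 2 H each → 4
  2 × O: no H
  1 × C: 3 H
  1 × C: no H
  Total hydrogens = 16.
Molecular formula: C12H16N2O2

C12H16N2O2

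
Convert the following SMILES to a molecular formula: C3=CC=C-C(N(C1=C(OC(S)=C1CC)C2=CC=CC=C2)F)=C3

C18H16FNOS

Heavy atoms from the SMILES: 18 C, 1 F, 1 N, 1 O, 1 S.
Implicit hydrogens by atom environment:
  10 × C (aromatic): 1 H each → 10
  6 × C (aromatic): no H
  1 × C: 3 H
  1 × C: 2 H
  1 × F: no H
  1 × N: no H
  1 × O (aromatic): no H
  1 × S: 1 H
  Total hydrogens = 16.
Molecular formula: C18H16FNOS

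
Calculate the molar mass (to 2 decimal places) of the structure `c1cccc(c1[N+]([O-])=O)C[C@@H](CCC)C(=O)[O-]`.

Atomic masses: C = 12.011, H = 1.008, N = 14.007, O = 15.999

236.25

Molecular formula: C12H14NO4-.
M = 12×12.011 + 14×1.008 + 1×14.007 + 4×15.999 = 236.25 g/mol.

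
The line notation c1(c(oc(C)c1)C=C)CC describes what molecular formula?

C9H12O

Heavy atoms from the SMILES: 9 C, 1 O.
Implicit hydrogens by atom environment:
  3 × C (aromatic): no H
  2 × C: 3 H each → 6
  2 × C: 2 H each → 4
  1 × C (aromatic): 1 H
  1 × C: 1 H
  1 × O (aromatic): no H
  Total hydrogens = 12.
Molecular formula: C9H12O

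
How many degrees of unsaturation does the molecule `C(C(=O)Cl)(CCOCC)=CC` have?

2

Molecular formula from the SMILES: C8H13ClO2.
DoU = (2C + 2 + N − H − X)/2 = (2·8 + 2 + 0 − 13 − 1)/2 = 4/2 = 2.
(Structurally: 0 ring(s) + 2 π bond(s) = 2.)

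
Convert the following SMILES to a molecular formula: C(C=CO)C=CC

Heavy atoms from the SMILES: 6 C, 1 O.
Implicit hydrogens by atom environment:
  4 × C: 1 H each → 4
  1 × C: 3 H
  1 × C: 2 H
  1 × O: 1 H
  Total hydrogens = 10.
Molecular formula: C6H10O

C6H10O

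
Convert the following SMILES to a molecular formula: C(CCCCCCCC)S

C9H20S

Heavy atoms from the SMILES: 9 C, 1 S.
Implicit hydrogens by atom environment:
  8 × C: 2 H each → 16
  1 × C: 3 H
  1 × S: 1 H
  Total hydrogens = 20.
Molecular formula: C9H20S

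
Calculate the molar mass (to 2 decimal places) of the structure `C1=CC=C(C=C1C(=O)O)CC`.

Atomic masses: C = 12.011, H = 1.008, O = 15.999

150.18

Molecular formula: C9H10O2.
M = 9×12.011 + 10×1.008 + 2×15.999 = 150.18 g/mol.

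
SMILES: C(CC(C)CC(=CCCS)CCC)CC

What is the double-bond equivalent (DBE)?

1

Molecular formula from the SMILES: C14H28S.
DoU = (2C + 2 + N − H − X)/2 = (2·14 + 2 + 0 − 28 − 0)/2 = 2/2 = 1.
(Structurally: 0 ring(s) + 1 π bond(s) = 1.)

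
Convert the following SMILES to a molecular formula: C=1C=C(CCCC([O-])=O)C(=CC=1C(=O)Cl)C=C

C13H12ClO3-

Heavy atoms from the SMILES: 13 C, 1 Cl, 3 O.
Implicit hydrogens by atom environment:
  4 × C: 2 H each → 8
  3 × C (aromatic): 1 H each → 3
  3 × C (aromatic): no H
  2 × C: no H
  2 × O: no H
  1 × C: 1 H
  1 × Cl: no H
  1 × O (charge -1): no H
  Total hydrogens = 12.
Net charge -1.
Molecular formula: C13H12ClO3-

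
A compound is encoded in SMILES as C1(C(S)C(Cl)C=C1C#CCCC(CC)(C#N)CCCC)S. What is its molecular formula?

C17H24ClNS2

Heavy atoms from the SMILES: 17 C, 1 Cl, 1 N, 2 S.
Implicit hydrogens by atom environment:
  6 × C: 2 H each → 12
  5 × C: no H
  4 × C: 1 H each → 4
  2 × C: 3 H each → 6
  2 × S: 1 H each → 2
  1 × Cl: no H
  1 × N: no H
  Total hydrogens = 24.
Molecular formula: C17H24ClNS2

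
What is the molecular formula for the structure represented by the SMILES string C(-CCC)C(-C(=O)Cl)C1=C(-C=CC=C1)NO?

C12H16ClNO2

Heavy atoms from the SMILES: 12 C, 1 Cl, 1 N, 2 O.
Implicit hydrogens by atom environment:
  4 × C (aromatic): 1 H each → 4
  3 × C: 2 H each → 6
  2 × C (aromatic): no H
  1 × C: 3 H
  1 × C: 1 H
  1 × C: no H
  1 × Cl: no H
  1 × N: 1 H
  1 × O: 1 H
  1 × O: no H
  Total hydrogens = 16.
Molecular formula: C12H16ClNO2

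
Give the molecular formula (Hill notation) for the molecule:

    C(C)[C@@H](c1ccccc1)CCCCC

C14H22

Heavy atoms from the SMILES: 14 C.
Implicit hydrogens by atom environment:
  5 × C: 2 H each → 10
  5 × C (aromatic): 1 H each → 5
  2 × C: 3 H each → 6
  1 × C: 1 H
  1 × C (aromatic): no H
  Total hydrogens = 22.
Molecular formula: C14H22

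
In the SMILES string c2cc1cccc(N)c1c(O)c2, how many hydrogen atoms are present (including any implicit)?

9

Hydrogens are implicit in SMILES; fill each atom to its normal valence:
  6 × C (aromatic): 1 H each → 6
  4 × C (aromatic): no H
  1 × N: 2 H
  1 × O: 1 H
  Total hydrogens = 9.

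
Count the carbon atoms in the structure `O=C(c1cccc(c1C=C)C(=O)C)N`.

11

The symbol for carbon appears 11 times in the SMILES. Lowercase c denotes aromatic carbon and counts toward C.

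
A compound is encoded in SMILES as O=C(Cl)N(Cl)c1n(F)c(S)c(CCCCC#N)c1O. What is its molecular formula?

C10H10Cl2FN3O2S

Heavy atoms from the SMILES: 10 C, 2 Cl, 1 F, 3 N, 2 O, 1 S.
Implicit hydrogens by atom environment:
  4 × C: 2 H each → 8
  4 × C (aromatic): no H
  2 × C: no H
  2 × Cl: no H
  2 × N: no H
  1 × F: no H
  1 × N (aromatic): no H
  1 × O: 1 H
  1 × O: no H
  1 × S: 1 H
  Total hydrogens = 10.
Molecular formula: C10H10Cl2FN3O2S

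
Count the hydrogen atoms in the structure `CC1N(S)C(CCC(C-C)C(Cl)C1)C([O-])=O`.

Hydrogens are implicit in SMILES; fill each atom to its normal valence:
  4 × C: 2 H each → 8
  4 × C: 1 H each → 4
  2 × C: 3 H each → 6
  1 × C: no H
  1 × Cl: no H
  1 × N: no H
  1 × O: no H
  1 × O (charge -1): no H
  1 × S: 1 H
  Total hydrogens = 19.

19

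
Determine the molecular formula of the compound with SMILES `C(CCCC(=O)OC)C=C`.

C8H14O2

Heavy atoms from the SMILES: 8 C, 2 O.
Implicit hydrogens by atom environment:
  5 × C: 2 H each → 10
  2 × O: no H
  1 × C: 3 H
  1 × C: 1 H
  1 × C: no H
  Total hydrogens = 14.
Molecular formula: C8H14O2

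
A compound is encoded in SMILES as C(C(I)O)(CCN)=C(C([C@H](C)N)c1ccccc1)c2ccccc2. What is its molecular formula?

C20H25IN2O

Heavy atoms from the SMILES: 20 C, 1 I, 2 N, 1 O.
Implicit hydrogens by atom environment:
  10 × C (aromatic): 1 H each → 10
  3 × C: 1 H each → 3
  2 × C: 2 H each → 4
  2 × C: no H
  2 × C (aromatic): no H
  2 × N: 2 H each → 4
  1 × C: 3 H
  1 × I: no H
  1 × O: 1 H
  Total hydrogens = 25.
Molecular formula: C20H25IN2O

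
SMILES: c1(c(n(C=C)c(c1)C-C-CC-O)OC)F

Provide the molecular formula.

Heavy atoms from the SMILES: 11 C, 1 F, 1 N, 2 O.
Implicit hydrogens by atom environment:
  5 × C: 2 H each → 10
  3 × C (aromatic): no H
  1 × C: 3 H
  1 × C (aromatic): 1 H
  1 × C: 1 H
  1 × F: no H
  1 × N (aromatic): no H
  1 × O: 1 H
  1 × O: no H
  Total hydrogens = 16.
Molecular formula: C11H16FNO2

C11H16FNO2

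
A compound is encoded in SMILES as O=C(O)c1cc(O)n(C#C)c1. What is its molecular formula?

Heavy atoms from the SMILES: 7 C, 1 N, 3 O.
Implicit hydrogens by atom environment:
  2 × C (aromatic): 1 H each → 2
  2 × C (aromatic): no H
  2 × C: no H
  2 × O: 1 H each → 2
  1 × C: 1 H
  1 × N (aromatic): no H
  1 × O: no H
  Total hydrogens = 5.
Molecular formula: C7H5NO3

C7H5NO3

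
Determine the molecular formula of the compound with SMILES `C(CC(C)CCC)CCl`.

C8H17Cl

Heavy atoms from the SMILES: 8 C, 1 Cl.
Implicit hydrogens by atom environment:
  5 × C: 2 H each → 10
  2 × C: 3 H each → 6
  1 × C: 1 H
  1 × Cl: no H
  Total hydrogens = 17.
Molecular formula: C8H17Cl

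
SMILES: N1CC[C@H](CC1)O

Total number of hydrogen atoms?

Hydrogens are implicit in SMILES; fill each atom to its normal valence:
  4 × C: 2 H each → 8
  1 × C: 1 H
  1 × N: 1 H
  1 × O: 1 H
  Total hydrogens = 11.

11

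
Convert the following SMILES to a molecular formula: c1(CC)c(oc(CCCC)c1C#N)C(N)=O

C12H16N2O2

Heavy atoms from the SMILES: 12 C, 2 N, 2 O.
Implicit hydrogens by atom environment:
  4 × C: 2 H each → 8
  4 × C (aromatic): no H
  2 × C: 3 H each → 6
  2 × C: no H
  1 × N: 2 H
  1 × N: no H
  1 × O (aromatic): no H
  1 × O: no H
  Total hydrogens = 16.
Molecular formula: C12H16N2O2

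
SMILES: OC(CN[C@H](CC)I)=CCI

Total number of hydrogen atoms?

13

Hydrogens are implicit in SMILES; fill each atom to its normal valence:
  3 × C: 2 H each → 6
  2 × C: 1 H each → 2
  2 × I: no H
  1 × C: 3 H
  1 × C: no H
  1 × N: 1 H
  1 × O: 1 H
  Total hydrogens = 13.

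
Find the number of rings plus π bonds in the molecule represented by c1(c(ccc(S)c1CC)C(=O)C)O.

Molecular formula from the SMILES: C10H12O2S.
DoU = (2C + 2 + N − H − X)/2 = (2·10 + 2 + 0 − 12 − 0)/2 = 10/2 = 5.
(Structurally: 1 ring(s) + 4 π bond(s) = 5.)

5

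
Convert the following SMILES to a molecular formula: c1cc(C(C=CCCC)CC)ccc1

C14H20

Heavy atoms from the SMILES: 14 C.
Implicit hydrogens by atom environment:
  5 × C (aromatic): 1 H each → 5
  3 × C: 2 H each → 6
  3 × C: 1 H each → 3
  2 × C: 3 H each → 6
  1 × C (aromatic): no H
  Total hydrogens = 20.
Molecular formula: C14H20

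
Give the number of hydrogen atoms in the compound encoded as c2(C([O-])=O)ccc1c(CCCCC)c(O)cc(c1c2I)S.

16

Hydrogens are implicit in SMILES; fill each atom to its normal valence:
  7 × C (aromatic): no H
  4 × C: 2 H each → 8
  3 × C (aromatic): 1 H each → 3
  1 × C: 3 H
  1 × C: no H
  1 × I: no H
  1 × O: 1 H
  1 × O: no H
  1 × O (charge -1): no H
  1 × S: 1 H
  Total hydrogens = 16.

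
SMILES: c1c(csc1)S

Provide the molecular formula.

C4H4S2

Heavy atoms from the SMILES: 4 C, 2 S.
Implicit hydrogens by atom environment:
  3 × C (aromatic): 1 H each → 3
  1 × C (aromatic): no H
  1 × S: 1 H
  1 × S (aromatic): no H
  Total hydrogens = 4.
Molecular formula: C4H4S2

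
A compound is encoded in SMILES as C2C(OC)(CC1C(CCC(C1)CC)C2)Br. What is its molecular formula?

C13H23BrO

Heavy atoms from the SMILES: 1 Br, 13 C, 1 O.
Implicit hydrogens by atom environment:
  7 × C: 2 H each → 14
  3 × C: 1 H each → 3
  2 × C: 3 H each → 6
  1 × Br: no H
  1 × C: no H
  1 × O: no H
  Total hydrogens = 23.
Molecular formula: C13H23BrO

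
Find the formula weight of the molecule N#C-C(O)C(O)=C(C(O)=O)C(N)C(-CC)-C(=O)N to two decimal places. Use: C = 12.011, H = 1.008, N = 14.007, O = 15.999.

Molecular formula: C10H15N3O5.
M = 10×12.011 + 15×1.008 + 3×14.007 + 5×15.999 = 257.25 g/mol.

257.25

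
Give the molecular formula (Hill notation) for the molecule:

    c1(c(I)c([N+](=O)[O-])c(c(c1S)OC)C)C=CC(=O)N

C11H11IN2O4S

Heavy atoms from the SMILES: 11 C, 1 I, 2 N, 4 O, 1 S.
Implicit hydrogens by atom environment:
  6 × C (aromatic): no H
  3 × O: no H
  2 × C: 3 H each → 6
  2 × C: 1 H each → 2
  1 × C: no H
  1 × I: no H
  1 × N: 2 H
  1 × N (charge +1): no H
  1 × O (charge -1): no H
  1 × S: 1 H
  Total hydrogens = 11.
Molecular formula: C11H11IN2O4S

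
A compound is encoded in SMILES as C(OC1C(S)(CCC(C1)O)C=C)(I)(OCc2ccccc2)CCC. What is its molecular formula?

Heavy atoms from the SMILES: 19 C, 1 I, 3 O, 1 S.
Implicit hydrogens by atom environment:
  7 × C: 2 H each → 14
  5 × C (aromatic): 1 H each → 5
  3 × C: 1 H each → 3
  2 × C: no H
  2 × O: no H
  1 × C: 3 H
  1 × C (aromatic): no H
  1 × I: no H
  1 × O: 1 H
  1 × S: 1 H
  Total hydrogens = 27.
Molecular formula: C19H27IO3S

C19H27IO3S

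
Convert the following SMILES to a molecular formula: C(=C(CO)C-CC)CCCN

C9H19NO

Heavy atoms from the SMILES: 9 C, 1 N, 1 O.
Implicit hydrogens by atom environment:
  6 × C: 2 H each → 12
  1 × C: 3 H
  1 × C: 1 H
  1 × C: no H
  1 × N: 2 H
  1 × O: 1 H
  Total hydrogens = 19.
Molecular formula: C9H19NO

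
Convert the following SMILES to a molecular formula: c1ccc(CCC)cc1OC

C10H14O

Heavy atoms from the SMILES: 10 C, 1 O.
Implicit hydrogens by atom environment:
  4 × C (aromatic): 1 H each → 4
  2 × C: 3 H each → 6
  2 × C: 2 H each → 4
  2 × C (aromatic): no H
  1 × O: no H
  Total hydrogens = 14.
Molecular formula: C10H14O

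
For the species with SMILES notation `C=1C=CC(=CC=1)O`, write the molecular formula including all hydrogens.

Heavy atoms from the SMILES: 6 C, 1 O.
Implicit hydrogens by atom environment:
  5 × C (aromatic): 1 H each → 5
  1 × C (aromatic): no H
  1 × O: 1 H
  Total hydrogens = 6.
Molecular formula: C6H6O

C6H6O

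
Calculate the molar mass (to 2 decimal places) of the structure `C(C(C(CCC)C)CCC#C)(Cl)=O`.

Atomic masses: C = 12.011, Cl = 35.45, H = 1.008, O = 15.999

Molecular formula: C11H17ClO.
M = 11×12.011 + 1×35.45 + 17×1.008 + 1×15.999 = 200.71 g/mol.

200.71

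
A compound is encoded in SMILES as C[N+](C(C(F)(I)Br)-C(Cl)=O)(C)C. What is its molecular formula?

C6H10BrClFINO+

Heavy atoms from the SMILES: 1 Br, 6 C, 1 Cl, 1 F, 1 I, 1 N, 1 O.
Implicit hydrogens by atom environment:
  3 × C: 3 H each → 9
  2 × C: no H
  1 × Br: no H
  1 × C: 1 H
  1 × Cl: no H
  1 × F: no H
  1 × I: no H
  1 × N (charge +1): no H
  1 × O: no H
  Total hydrogens = 10.
Net charge +1.
Molecular formula: C6H10BrClFINO+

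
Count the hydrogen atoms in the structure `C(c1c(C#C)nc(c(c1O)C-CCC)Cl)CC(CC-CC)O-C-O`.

Hydrogens are implicit in SMILES; fill each atom to its normal valence:
  9 × C: 2 H each → 18
  5 × C (aromatic): no H
  2 × C: 3 H each → 6
  2 × C: 1 H each → 2
  2 × O: 1 H each → 2
  1 × C: no H
  1 × Cl: no H
  1 × N (aromatic): no H
  1 × O: no H
  Total hydrogens = 28.

28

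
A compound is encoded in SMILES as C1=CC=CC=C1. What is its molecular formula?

C6H6

Heavy atoms from the SMILES: 6 C.
Implicit hydrogens by atom environment:
  6 × C (aromatic): 1 H each → 6
  Total hydrogens = 6.
Molecular formula: C6H6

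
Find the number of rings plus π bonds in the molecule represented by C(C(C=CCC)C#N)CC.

Molecular formula from the SMILES: C9H15N.
DoU = (2C + 2 + N − H − X)/2 = (2·9 + 2 + 1 − 15 − 0)/2 = 6/2 = 3.
(Structurally: 0 ring(s) + 3 π bond(s) = 3.)

3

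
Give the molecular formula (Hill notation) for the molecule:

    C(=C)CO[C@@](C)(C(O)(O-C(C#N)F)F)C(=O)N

C9H12F2N2O4

Heavy atoms from the SMILES: 9 C, 2 F, 2 N, 4 O.
Implicit hydrogens by atom environment:
  4 × C: no H
  3 × O: no H
  2 × C: 2 H each → 4
  2 × C: 1 H each → 2
  2 × F: no H
  1 × C: 3 H
  1 × N: 2 H
  1 × N: no H
  1 × O: 1 H
  Total hydrogens = 12.
Molecular formula: C9H12F2N2O4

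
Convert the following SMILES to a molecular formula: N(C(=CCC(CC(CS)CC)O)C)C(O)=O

Heavy atoms from the SMILES: 11 C, 1 N, 3 O, 1 S.
Implicit hydrogens by atom environment:
  4 × C: 2 H each → 8
  3 × C: 1 H each → 3
  2 × C: 3 H each → 6
  2 × C: no H
  2 × O: 1 H each → 2
  1 × N: 1 H
  1 × O: no H
  1 × S: 1 H
  Total hydrogens = 21.
Molecular formula: C11H21NO3S

C11H21NO3S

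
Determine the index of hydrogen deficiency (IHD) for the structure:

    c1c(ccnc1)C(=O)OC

Molecular formula from the SMILES: C7H7NO2.
DoU = (2C + 2 + N − H − X)/2 = (2·7 + 2 + 1 − 7 − 0)/2 = 10/2 = 5.
(Structurally: 1 ring(s) + 4 π bond(s) = 5.)

5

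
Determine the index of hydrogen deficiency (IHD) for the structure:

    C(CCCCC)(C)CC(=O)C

1

Molecular formula from the SMILES: C10H20O.
DoU = (2C + 2 + N − H − X)/2 = (2·10 + 2 + 0 − 20 − 0)/2 = 2/2 = 1.
(Structurally: 0 ring(s) + 1 π bond(s) = 1.)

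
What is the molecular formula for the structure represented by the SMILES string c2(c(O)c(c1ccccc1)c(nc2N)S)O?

Heavy atoms from the SMILES: 11 C, 2 N, 2 O, 1 S.
Implicit hydrogens by atom environment:
  6 × C (aromatic): no H
  5 × C (aromatic): 1 H each → 5
  2 × O: 1 H each → 2
  1 × N: 2 H
  1 × N (aromatic): no H
  1 × S: 1 H
  Total hydrogens = 10.
Molecular formula: C11H10N2O2S

C11H10N2O2S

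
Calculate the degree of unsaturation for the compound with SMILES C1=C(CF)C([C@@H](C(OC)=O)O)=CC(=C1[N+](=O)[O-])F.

Molecular formula from the SMILES: C10H9F2NO5.
DoU = (2C + 2 + N − H − X)/2 = (2·10 + 2 + 1 − 9 − 2)/2 = 12/2 = 6.
(Structurally: 1 ring(s) + 5 π bond(s) = 6.)

6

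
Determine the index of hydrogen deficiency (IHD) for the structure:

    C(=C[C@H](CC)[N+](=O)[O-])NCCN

Molecular formula from the SMILES: C7H15N3O2.
DoU = (2C + 2 + N − H − X)/2 = (2·7 + 2 + 3 − 15 − 0)/2 = 4/2 = 2.
(Structurally: 0 ring(s) + 2 π bond(s) = 2.)

2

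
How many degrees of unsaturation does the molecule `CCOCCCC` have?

0

Molecular formula from the SMILES: C6H14O.
DoU = (2C + 2 + N − H − X)/2 = (2·6 + 2 + 0 − 14 − 0)/2 = 0/2 = 0.
(Structurally: 0 ring(s) + 0 π bond(s) = 0.)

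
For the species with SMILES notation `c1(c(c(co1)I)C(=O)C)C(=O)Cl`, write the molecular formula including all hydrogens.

Heavy atoms from the SMILES: 7 C, 1 Cl, 1 I, 3 O.
Implicit hydrogens by atom environment:
  3 × C (aromatic): no H
  2 × C: no H
  2 × O: no H
  1 × C: 3 H
  1 × C (aromatic): 1 H
  1 × Cl: no H
  1 × I: no H
  1 × O (aromatic): no H
  Total hydrogens = 4.
Molecular formula: C7H4ClIO3

C7H4ClIO3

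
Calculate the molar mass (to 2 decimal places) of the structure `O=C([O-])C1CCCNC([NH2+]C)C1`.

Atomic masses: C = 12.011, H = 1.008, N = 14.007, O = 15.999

172.23

Molecular formula: C8H16N2O2.
M = 8×12.011 + 16×1.008 + 2×14.007 + 2×15.999 = 172.23 g/mol.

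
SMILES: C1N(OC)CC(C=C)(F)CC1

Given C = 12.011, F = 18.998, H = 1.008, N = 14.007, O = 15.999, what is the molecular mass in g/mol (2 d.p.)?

159.20

Molecular formula: C8H14FNO.
M = 8×12.011 + 1×18.998 + 14×1.008 + 1×14.007 + 1×15.999 = 159.20 g/mol.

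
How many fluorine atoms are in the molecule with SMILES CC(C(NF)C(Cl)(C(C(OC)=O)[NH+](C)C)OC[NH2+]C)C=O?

The symbol for fluorine appears 1 time in the SMILES.

1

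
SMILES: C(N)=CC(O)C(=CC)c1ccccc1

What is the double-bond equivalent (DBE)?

6

Molecular formula from the SMILES: C12H15NO.
DoU = (2C + 2 + N − H − X)/2 = (2·12 + 2 + 1 − 15 − 0)/2 = 12/2 = 6.
(Structurally: 1 ring(s) + 5 π bond(s) = 6.)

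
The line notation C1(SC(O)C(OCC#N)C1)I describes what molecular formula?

Heavy atoms from the SMILES: 6 C, 1 I, 1 N, 2 O, 1 S.
Implicit hydrogens by atom environment:
  3 × C: 1 H each → 3
  2 × C: 2 H each → 4
  1 × C: no H
  1 × I: no H
  1 × N: no H
  1 × O: 1 H
  1 × O: no H
  1 × S: no H
  Total hydrogens = 8.
Molecular formula: C6H8INO2S

C6H8INO2S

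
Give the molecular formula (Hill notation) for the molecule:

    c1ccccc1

Heavy atoms from the SMILES: 6 C.
Implicit hydrogens by atom environment:
  6 × C (aromatic): 1 H each → 6
  Total hydrogens = 6.
Molecular formula: C6H6

C6H6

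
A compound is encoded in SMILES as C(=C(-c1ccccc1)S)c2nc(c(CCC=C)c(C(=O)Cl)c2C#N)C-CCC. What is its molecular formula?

Heavy atoms from the SMILES: 23 C, 1 Cl, 2 N, 1 O, 1 S.
Implicit hydrogens by atom environment:
  6 × C: 2 H each → 12
  6 × C (aromatic): no H
  5 × C (aromatic): 1 H each → 5
  3 × C: no H
  2 × C: 1 H each → 2
  1 × C: 3 H
  1 × Cl: no H
  1 × N (aromatic): no H
  1 × N: no H
  1 × O: no H
  1 × S: 1 H
  Total hydrogens = 23.
Molecular formula: C23H23ClN2OS

C23H23ClN2OS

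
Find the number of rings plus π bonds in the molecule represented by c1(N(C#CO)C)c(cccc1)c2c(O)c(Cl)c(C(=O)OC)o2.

Molecular formula from the SMILES: C15H12ClNO5.
DoU = (2C + 2 + N − H − X)/2 = (2·15 + 2 + 1 − 12 − 1)/2 = 20/2 = 10.
(Structurally: 2 ring(s) + 8 π bond(s) = 10.)

10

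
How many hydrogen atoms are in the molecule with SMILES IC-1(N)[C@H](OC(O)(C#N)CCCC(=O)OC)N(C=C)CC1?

Hydrogens are implicit in SMILES; fill each atom to its normal valence:
  6 × C: 2 H each → 12
  4 × C: no H
  3 × O: no H
  2 × C: 1 H each → 2
  2 × N: no H
  1 × C: 3 H
  1 × I: no H
  1 × N: 2 H
  1 × O: 1 H
  Total hydrogens = 20.

20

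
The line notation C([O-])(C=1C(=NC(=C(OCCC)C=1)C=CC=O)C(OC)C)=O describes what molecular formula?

C15H18NO5-

Heavy atoms from the SMILES: 15 C, 1 N, 5 O.
Implicit hydrogens by atom environment:
  4 × C: 1 H each → 4
  4 × C (aromatic): no H
  4 × O: no H
  3 × C: 3 H each → 9
  2 × C: 2 H each → 4
  1 × C (aromatic): 1 H
  1 × C: no H
  1 × N (aromatic): no H
  1 × O (charge -1): no H
  Total hydrogens = 18.
Net charge -1.
Molecular formula: C15H18NO5-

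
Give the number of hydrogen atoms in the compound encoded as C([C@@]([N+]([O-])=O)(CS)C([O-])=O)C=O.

6

Hydrogens are implicit in SMILES; fill each atom to its normal valence:
  3 × O: no H
  2 × C: 2 H each → 4
  2 × C: no H
  2 × O (charge -1): no H
  1 × C: 1 H
  1 × N (charge +1): no H
  1 × S: 1 H
  Total hydrogens = 6.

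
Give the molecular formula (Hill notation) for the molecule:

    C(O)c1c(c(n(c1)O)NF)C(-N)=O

Heavy atoms from the SMILES: 6 C, 1 F, 3 N, 3 O.
Implicit hydrogens by atom environment:
  3 × C (aromatic): no H
  2 × O: 1 H each → 2
  1 × C: 2 H
  1 × C (aromatic): 1 H
  1 × C: no H
  1 × F: no H
  1 × N: 2 H
  1 × N: 1 H
  1 × N (aromatic): no H
  1 × O: no H
  Total hydrogens = 8.
Molecular formula: C6H8FN3O3

C6H8FN3O3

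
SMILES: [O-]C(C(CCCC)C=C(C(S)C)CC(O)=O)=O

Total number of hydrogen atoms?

19

Hydrogens are implicit in SMILES; fill each atom to its normal valence:
  4 × C: 2 H each → 8
  3 × C: 1 H each → 3
  3 × C: no H
  2 × C: 3 H each → 6
  2 × O: no H
  1 × O: 1 H
  1 × O (charge -1): no H
  1 × S: 1 H
  Total hydrogens = 19.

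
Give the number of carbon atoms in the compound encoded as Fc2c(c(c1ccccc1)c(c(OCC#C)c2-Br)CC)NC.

18

The symbol for carbon appears 18 times in the SMILES. Lowercase c denotes aromatic carbon and counts toward C.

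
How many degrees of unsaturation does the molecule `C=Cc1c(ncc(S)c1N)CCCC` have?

5

Molecular formula from the SMILES: C11H16N2S.
DoU = (2C + 2 + N − H − X)/2 = (2·11 + 2 + 2 − 16 − 0)/2 = 10/2 = 5.
(Structurally: 1 ring(s) + 4 π bond(s) = 5.)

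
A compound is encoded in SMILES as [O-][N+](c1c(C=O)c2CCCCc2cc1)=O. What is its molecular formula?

C11H11NO3

Heavy atoms from the SMILES: 11 C, 1 N, 3 O.
Implicit hydrogens by atom environment:
  4 × C: 2 H each → 8
  4 × C (aromatic): no H
  2 × C (aromatic): 1 H each → 2
  2 × O: no H
  1 × C: 1 H
  1 × N (charge +1): no H
  1 × O (charge -1): no H
  Total hydrogens = 11.
Molecular formula: C11H11NO3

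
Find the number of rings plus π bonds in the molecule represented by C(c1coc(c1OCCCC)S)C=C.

4

Molecular formula from the SMILES: C11H16O2S.
DoU = (2C + 2 + N − H − X)/2 = (2·11 + 2 + 0 − 16 − 0)/2 = 8/2 = 4.
(Structurally: 1 ring(s) + 3 π bond(s) = 4.)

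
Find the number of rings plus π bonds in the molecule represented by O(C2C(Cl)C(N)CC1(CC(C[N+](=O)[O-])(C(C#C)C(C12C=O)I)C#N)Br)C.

Molecular formula from the SMILES: C16H18BrClIN3O4.
DoU = (2C + 2 + N − H − X)/2 = (2·16 + 2 + 3 − 18 − 3)/2 = 16/2 = 8.
(Structurally: 2 ring(s) + 6 π bond(s) = 8.)

8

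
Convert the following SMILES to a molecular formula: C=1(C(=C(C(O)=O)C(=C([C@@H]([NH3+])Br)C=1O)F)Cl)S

Heavy atoms from the SMILES: 1 Br, 8 C, 1 Cl, 1 F, 1 N, 3 O, 1 S.
Implicit hydrogens by atom environment:
  6 × C (aromatic): no H
  2 × O: 1 H each → 2
  1 × Br: no H
  1 × C: 1 H
  1 × C: no H
  1 × Cl: no H
  1 × F: no H
  1 × N (charge +1): 3 H
  1 × O: no H
  1 × S: 1 H
  Total hydrogens = 7.
Net charge +1.
Molecular formula: C8H7BrClFNO3S+

C8H7BrClFNO3S+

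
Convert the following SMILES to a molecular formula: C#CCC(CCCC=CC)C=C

Heavy atoms from the SMILES: 12 C.
Implicit hydrogens by atom environment:
  5 × C: 2 H each → 10
  5 × C: 1 H each → 5
  1 × C: 3 H
  1 × C: no H
  Total hydrogens = 18.
Molecular formula: C12H18

C12H18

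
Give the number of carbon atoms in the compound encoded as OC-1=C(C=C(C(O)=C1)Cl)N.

6

The symbol for carbon appears 6 times in the SMILES. (Cl is a single chlorine, not C + l.)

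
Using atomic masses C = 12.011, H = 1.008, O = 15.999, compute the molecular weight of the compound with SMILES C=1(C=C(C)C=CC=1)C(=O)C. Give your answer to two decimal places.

Molecular formula: C9H10O.
M = 9×12.011 + 10×1.008 + 1×15.999 = 134.18 g/mol.

134.18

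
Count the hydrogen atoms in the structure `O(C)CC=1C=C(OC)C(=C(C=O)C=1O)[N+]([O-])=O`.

11

Hydrogens are implicit in SMILES; fill each atom to its normal valence:
  5 × C (aromatic): no H
  4 × O: no H
  2 × C: 3 H each → 6
  1 × C: 2 H
  1 × C (aromatic): 1 H
  1 × C: 1 H
  1 × N (charge +1): no H
  1 × O: 1 H
  1 × O (charge -1): no H
  Total hydrogens = 11.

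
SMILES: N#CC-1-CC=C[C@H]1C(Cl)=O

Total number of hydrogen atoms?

Hydrogens are implicit in SMILES; fill each atom to its normal valence:
  4 × C: 1 H each → 4
  2 × C: no H
  1 × C: 2 H
  1 × Cl: no H
  1 × N: no H
  1 × O: no H
  Total hydrogens = 6.

6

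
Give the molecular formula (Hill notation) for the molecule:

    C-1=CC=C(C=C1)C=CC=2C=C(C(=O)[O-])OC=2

Heavy atoms from the SMILES: 13 C, 3 O.
Implicit hydrogens by atom environment:
  7 × C (aromatic): 1 H each → 7
  3 × C (aromatic): no H
  2 × C: 1 H each → 2
  1 × C: no H
  1 × O (aromatic): no H
  1 × O: no H
  1 × O (charge -1): no H
  Total hydrogens = 9.
Net charge -1.
Molecular formula: C13H9O3-

C13H9O3-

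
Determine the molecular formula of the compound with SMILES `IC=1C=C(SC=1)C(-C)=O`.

Heavy atoms from the SMILES: 6 C, 1 I, 1 O, 1 S.
Implicit hydrogens by atom environment:
  2 × C (aromatic): 1 H each → 2
  2 × C (aromatic): no H
  1 × C: 3 H
  1 × C: no H
  1 × I: no H
  1 × O: no H
  1 × S (aromatic): no H
  Total hydrogens = 5.
Molecular formula: C6H5IOS

C6H5IOS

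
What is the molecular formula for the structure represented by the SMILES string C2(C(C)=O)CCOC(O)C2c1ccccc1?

Heavy atoms from the SMILES: 13 C, 3 O.
Implicit hydrogens by atom environment:
  5 × C (aromatic): 1 H each → 5
  3 × C: 1 H each → 3
  2 × C: 2 H each → 4
  2 × O: no H
  1 × C: 3 H
  1 × C (aromatic): no H
  1 × C: no H
  1 × O: 1 H
  Total hydrogens = 16.
Molecular formula: C13H16O3

C13H16O3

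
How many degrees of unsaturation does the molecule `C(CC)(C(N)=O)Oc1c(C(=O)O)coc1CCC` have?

5

Molecular formula from the SMILES: C12H17NO5.
DoU = (2C + 2 + N − H − X)/2 = (2·12 + 2 + 1 − 17 − 0)/2 = 10/2 = 5.
(Structurally: 1 ring(s) + 4 π bond(s) = 5.)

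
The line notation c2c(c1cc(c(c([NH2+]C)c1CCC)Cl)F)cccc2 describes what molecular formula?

Heavy atoms from the SMILES: 16 C, 1 Cl, 1 F, 1 N.
Implicit hydrogens by atom environment:
  6 × C (aromatic): 1 H each → 6
  6 × C (aromatic): no H
  2 × C: 3 H each → 6
  2 × C: 2 H each → 4
  1 × Cl: no H
  1 × F: no H
  1 × N (charge +1): 2 H
  Total hydrogens = 18.
Net charge +1.
Molecular formula: C16H18ClFN+

C16H18ClFN+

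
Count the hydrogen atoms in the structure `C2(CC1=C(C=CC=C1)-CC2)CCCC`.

Hydrogens are implicit in SMILES; fill each atom to its normal valence:
  6 × C: 2 H each → 12
  4 × C (aromatic): 1 H each → 4
  2 × C (aromatic): no H
  1 × C: 3 H
  1 × C: 1 H
  Total hydrogens = 20.

20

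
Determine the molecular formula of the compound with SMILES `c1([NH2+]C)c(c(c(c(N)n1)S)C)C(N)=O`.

Heavy atoms from the SMILES: 8 C, 4 N, 1 O, 1 S.
Implicit hydrogens by atom environment:
  5 × C (aromatic): no H
  2 × C: 3 H each → 6
  2 × N: 2 H each → 4
  1 × C: no H
  1 × N (charge +1): 2 H
  1 × N (aromatic): no H
  1 × O: no H
  1 × S: 1 H
  Total hydrogens = 13.
Net charge +1.
Molecular formula: C8H13N4OS+

C8H13N4OS+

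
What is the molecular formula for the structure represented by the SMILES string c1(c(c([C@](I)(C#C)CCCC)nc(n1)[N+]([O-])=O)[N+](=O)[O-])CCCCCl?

C15H18ClIN4O4

Heavy atoms from the SMILES: 15 C, 1 Cl, 1 I, 4 N, 4 O.
Implicit hydrogens by atom environment:
  7 × C: 2 H each → 14
  4 × C (aromatic): no H
  2 × C: no H
  2 × N (aromatic): no H
  2 × N (charge +1): no H
  2 × O: no H
  2 × O (charge -1): no H
  1 × C: 3 H
  1 × C: 1 H
  1 × Cl: no H
  1 × I: no H
  Total hydrogens = 18.
Molecular formula: C15H18ClIN4O4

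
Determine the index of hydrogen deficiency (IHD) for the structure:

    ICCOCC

0

Molecular formula from the SMILES: C4H9IO.
DoU = (2C + 2 + N − H − X)/2 = (2·4 + 2 + 0 − 9 − 1)/2 = 0/2 = 0.
(Structurally: 0 ring(s) + 0 π bond(s) = 0.)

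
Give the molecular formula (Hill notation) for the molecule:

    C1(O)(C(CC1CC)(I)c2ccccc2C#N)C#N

Heavy atoms from the SMILES: 14 C, 1 I, 2 N, 1 O.
Implicit hydrogens by atom environment:
  4 × C (aromatic): 1 H each → 4
  4 × C: no H
  2 × C: 2 H each → 4
  2 × C (aromatic): no H
  2 × N: no H
  1 × C: 3 H
  1 × C: 1 H
  1 × I: no H
  1 × O: 1 H
  Total hydrogens = 13.
Molecular formula: C14H13IN2O

C14H13IN2O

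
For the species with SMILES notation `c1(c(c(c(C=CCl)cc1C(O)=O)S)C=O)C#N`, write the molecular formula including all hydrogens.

Heavy atoms from the SMILES: 11 C, 1 Cl, 1 N, 3 O, 1 S.
Implicit hydrogens by atom environment:
  5 × C (aromatic): no H
  3 × C: 1 H each → 3
  2 × C: no H
  2 × O: no H
  1 × C (aromatic): 1 H
  1 × Cl: no H
  1 × N: no H
  1 × O: 1 H
  1 × S: 1 H
  Total hydrogens = 6.
Molecular formula: C11H6ClNO3S

C11H6ClNO3S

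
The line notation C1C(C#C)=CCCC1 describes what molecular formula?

C8H10

Heavy atoms from the SMILES: 8 C.
Implicit hydrogens by atom environment:
  4 × C: 2 H each → 8
  2 × C: 1 H each → 2
  2 × C: no H
  Total hydrogens = 10.
Molecular formula: C8H10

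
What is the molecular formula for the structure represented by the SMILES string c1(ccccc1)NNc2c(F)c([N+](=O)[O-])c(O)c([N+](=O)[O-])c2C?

Heavy atoms from the SMILES: 13 C, 1 F, 4 N, 5 O.
Implicit hydrogens by atom environment:
  7 × C (aromatic): no H
  5 × C (aromatic): 1 H each → 5
  2 × N: 1 H each → 2
  2 × N (charge +1): no H
  2 × O: no H
  2 × O (charge -1): no H
  1 × C: 3 H
  1 × F: no H
  1 × O: 1 H
  Total hydrogens = 11.
Molecular formula: C13H11FN4O5

C13H11FN4O5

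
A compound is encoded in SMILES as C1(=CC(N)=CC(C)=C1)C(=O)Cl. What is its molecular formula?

C8H8ClNO

Heavy atoms from the SMILES: 8 C, 1 Cl, 1 N, 1 O.
Implicit hydrogens by atom environment:
  3 × C (aromatic): 1 H each → 3
  3 × C (aromatic): no H
  1 × C: 3 H
  1 × C: no H
  1 × Cl: no H
  1 × N: 2 H
  1 × O: no H
  Total hydrogens = 8.
Molecular formula: C8H8ClNO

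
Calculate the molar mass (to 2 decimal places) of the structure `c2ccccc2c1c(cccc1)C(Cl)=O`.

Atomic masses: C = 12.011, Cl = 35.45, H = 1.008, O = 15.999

216.66

Molecular formula: C13H9ClO.
M = 13×12.011 + 1×35.45 + 9×1.008 + 1×15.999 = 216.66 g/mol.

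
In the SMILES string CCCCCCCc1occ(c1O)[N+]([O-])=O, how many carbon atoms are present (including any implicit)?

11

The symbol for carbon appears 11 times in the SMILES. Lowercase c denotes aromatic carbon and counts toward C.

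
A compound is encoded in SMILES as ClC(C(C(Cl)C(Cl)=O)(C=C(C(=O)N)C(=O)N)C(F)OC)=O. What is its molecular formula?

C10H10Cl3FN2O5

Heavy atoms from the SMILES: 10 C, 3 Cl, 1 F, 2 N, 5 O.
Implicit hydrogens by atom environment:
  6 × C: no H
  5 × O: no H
  3 × C: 1 H each → 3
  3 × Cl: no H
  2 × N: 2 H each → 4
  1 × C: 3 H
  1 × F: no H
  Total hydrogens = 10.
Molecular formula: C10H10Cl3FN2O5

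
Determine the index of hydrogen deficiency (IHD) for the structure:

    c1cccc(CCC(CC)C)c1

Molecular formula from the SMILES: C12H18.
DoU = (2C + 2 + N − H − X)/2 = (2·12 + 2 + 0 − 18 − 0)/2 = 8/2 = 4.
(Structurally: 1 ring(s) + 3 π bond(s) = 4.)

4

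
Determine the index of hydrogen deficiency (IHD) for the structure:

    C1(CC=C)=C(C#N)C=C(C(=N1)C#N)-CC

Molecular formula from the SMILES: C12H11N3.
DoU = (2C + 2 + N − H − X)/2 = (2·12 + 2 + 3 − 11 − 0)/2 = 18/2 = 9.
(Structurally: 1 ring(s) + 8 π bond(s) = 9.)

9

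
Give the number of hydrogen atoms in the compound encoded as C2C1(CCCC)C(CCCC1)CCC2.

Hydrogens are implicit in SMILES; fill each atom to its normal valence:
  11 × C: 2 H each → 22
  1 × C: 3 H
  1 × C: 1 H
  1 × C: no H
  Total hydrogens = 26.

26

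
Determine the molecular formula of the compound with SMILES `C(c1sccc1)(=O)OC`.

Heavy atoms from the SMILES: 6 C, 2 O, 1 S.
Implicit hydrogens by atom environment:
  3 × C (aromatic): 1 H each → 3
  2 × O: no H
  1 × C: 3 H
  1 × C (aromatic): no H
  1 × C: no H
  1 × S (aromatic): no H
  Total hydrogens = 6.
Molecular formula: C6H6O2S

C6H6O2S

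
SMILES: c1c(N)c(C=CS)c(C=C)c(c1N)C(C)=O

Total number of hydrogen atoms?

Hydrogens are implicit in SMILES; fill each atom to its normal valence:
  5 × C (aromatic): no H
  3 × C: 1 H each → 3
  2 × N: 2 H each → 4
  1 × C: 3 H
  1 × C: 2 H
  1 × C (aromatic): 1 H
  1 × C: no H
  1 × O: no H
  1 × S: 1 H
  Total hydrogens = 14.

14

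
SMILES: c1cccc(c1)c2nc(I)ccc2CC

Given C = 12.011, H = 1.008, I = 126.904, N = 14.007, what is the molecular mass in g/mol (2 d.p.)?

Molecular formula: C13H12IN.
M = 13×12.011 + 12×1.008 + 1×126.904 + 1×14.007 = 309.15 g/mol.

309.15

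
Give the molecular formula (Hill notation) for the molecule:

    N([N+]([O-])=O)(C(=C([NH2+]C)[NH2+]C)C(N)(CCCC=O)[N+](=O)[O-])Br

Heavy atoms from the SMILES: 1 Br, 9 C, 6 N, 5 O.
Implicit hydrogens by atom environment:
  3 × C: 2 H each → 6
  3 × C: no H
  3 × O: no H
  2 × C: 3 H each → 6
  2 × N (charge +1): 2 H each → 4
  2 × N (charge +1): no H
  2 × O (charge -1): no H
  1 × Br: no H
  1 × C: 1 H
  1 × N: 2 H
  1 × N: no H
  Total hydrogens = 19.
Net charge +2.
Molecular formula: [C9H19BrN6O5]2+

[C9H19BrN6O5]2+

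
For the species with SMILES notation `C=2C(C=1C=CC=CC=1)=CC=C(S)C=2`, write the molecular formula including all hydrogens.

C12H10S

Heavy atoms from the SMILES: 12 C, 1 S.
Implicit hydrogens by atom environment:
  9 × C (aromatic): 1 H each → 9
  3 × C (aromatic): no H
  1 × S: 1 H
  Total hydrogens = 10.
Molecular formula: C12H10S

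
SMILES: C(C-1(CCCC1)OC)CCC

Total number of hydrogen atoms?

20

Hydrogens are implicit in SMILES; fill each atom to its normal valence:
  7 × C: 2 H each → 14
  2 × C: 3 H each → 6
  1 × C: no H
  1 × O: no H
  Total hydrogens = 20.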